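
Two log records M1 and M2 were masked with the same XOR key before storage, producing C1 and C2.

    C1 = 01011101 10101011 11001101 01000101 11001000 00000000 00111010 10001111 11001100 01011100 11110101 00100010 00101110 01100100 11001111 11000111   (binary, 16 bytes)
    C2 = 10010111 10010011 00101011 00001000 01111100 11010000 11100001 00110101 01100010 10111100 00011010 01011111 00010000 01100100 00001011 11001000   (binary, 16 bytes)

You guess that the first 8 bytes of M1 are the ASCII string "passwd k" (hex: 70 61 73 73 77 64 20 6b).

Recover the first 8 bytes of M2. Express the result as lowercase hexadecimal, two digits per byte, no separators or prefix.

ba59953ec3b4fbd1

First, C1 ⊕ C2 = (M1 ⊕ K) ⊕ (M2 ⊕ K) = M1 ⊕ M2, so the key drops out. Then M2 = (M1 ⊕ M2) ⊕ M1 over the first 8 bytes.
byte 0: (5d ^ 97) ^ 70 = ca ^ 70 = ba
byte 1: (ab ^ 93) ^ 61 = 38 ^ 61 = 59
byte 2: (cd ^ 2b) ^ 73 = e6 ^ 73 = 95
byte 3: (45 ^ 08) ^ 73 = 4d ^ 73 = 3e
byte 4: (c8 ^ 7c) ^ 77 = b4 ^ 77 = c3
byte 5: (00 ^ d0) ^ 64 = d0 ^ 64 = b4
byte 6: (3a ^ e1) ^ 20 = db ^ 20 = fb
byte 7: (8f ^ 35) ^ 6b = ba ^ 6b = d1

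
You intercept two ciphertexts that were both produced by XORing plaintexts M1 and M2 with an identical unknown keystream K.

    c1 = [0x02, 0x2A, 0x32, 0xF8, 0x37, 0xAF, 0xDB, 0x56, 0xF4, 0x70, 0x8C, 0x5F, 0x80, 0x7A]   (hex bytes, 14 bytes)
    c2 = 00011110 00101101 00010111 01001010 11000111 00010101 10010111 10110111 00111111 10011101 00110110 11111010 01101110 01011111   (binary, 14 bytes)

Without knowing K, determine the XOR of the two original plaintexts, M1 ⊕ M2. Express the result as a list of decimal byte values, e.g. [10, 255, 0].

c1 ⊕ c2 = (M1 ⊕ K) ⊕ (M2 ⊕ K) = M1 ⊕ M2 — the shared key cancels under XOR.
  2 ^  30 =  28
 42 ^  45 =   7
 50 ^  23 =  37
248 ^  74 = 178
 55 ^ 199 = 240
175 ^  21 = 186
219 ^ 151 =  76
 86 ^ 183 = 225
244 ^  63 = 203
112 ^ 157 = 237
140 ^  54 = 186
 95 ^ 250 = 165
128 ^ 110 = 238
122 ^  95 =  37

[28, 7, 37, 178, 240, 186, 76, 225, 203, 237, 186, 165, 238, 37]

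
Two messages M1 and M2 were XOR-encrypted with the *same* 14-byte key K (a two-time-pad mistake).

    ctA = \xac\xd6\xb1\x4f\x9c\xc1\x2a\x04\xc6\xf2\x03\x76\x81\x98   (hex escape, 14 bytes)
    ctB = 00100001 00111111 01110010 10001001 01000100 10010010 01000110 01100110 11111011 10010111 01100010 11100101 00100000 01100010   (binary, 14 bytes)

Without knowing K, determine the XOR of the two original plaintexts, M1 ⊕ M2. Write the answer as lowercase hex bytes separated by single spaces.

8d e9 c3 c6 d8 53 6c 62 3d 65 61 93 a1 fa

ctA ⊕ ctB = (M1 ⊕ K) ⊕ (M2 ⊕ K) = M1 ⊕ M2 — the shared key cancels under XOR.
172 XOR  33 = 141
214 XOR  63 = 233
177 XOR 114 = 195
 79 XOR 137 = 198
156 XOR  68 = 216
193 XOR 146 =  83
 42 XOR  70 = 108
  4 XOR 102 =  98
198 XOR 251 =  61
242 XOR 151 = 101
  3 XOR  98 =  97
118 XOR 229 = 147
129 XOR  32 = 161
152 XOR  98 = 250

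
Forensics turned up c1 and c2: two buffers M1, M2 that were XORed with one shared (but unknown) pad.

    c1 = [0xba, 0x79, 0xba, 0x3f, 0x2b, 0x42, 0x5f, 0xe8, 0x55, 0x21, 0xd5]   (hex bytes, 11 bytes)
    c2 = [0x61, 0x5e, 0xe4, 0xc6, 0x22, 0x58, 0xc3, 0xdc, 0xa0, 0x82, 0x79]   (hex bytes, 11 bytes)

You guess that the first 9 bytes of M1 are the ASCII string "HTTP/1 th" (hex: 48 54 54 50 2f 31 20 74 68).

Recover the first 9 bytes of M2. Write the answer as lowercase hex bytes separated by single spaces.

93 73 0a a9 26 2b bc 40 9d

First, c1 ⊕ c2 = (M1 ⊕ K) ⊕ (M2 ⊕ K) = M1 ⊕ M2, so the key drops out. Then M2 = (M1 ⊕ M2) ⊕ M1 over the first 9 bytes.
byte 0: (ba ^ 61) ^ 48 = db ^ 48 = 93
byte 1: (79 ^ 5e) ^ 54 = 27 ^ 54 = 73
byte 2: (ba ^ e4) ^ 54 = 5e ^ 54 = 0a
byte 3: (3f ^ c6) ^ 50 = f9 ^ 50 = a9
byte 4: (2b ^ 22) ^ 2f = 09 ^ 2f = 26
byte 5: (42 ^ 58) ^ 31 = 1a ^ 31 = 2b
byte 6: (5f ^ c3) ^ 20 = 9c ^ 20 = bc
byte 7: (e8 ^ dc) ^ 74 = 34 ^ 74 = 40
byte 8: (55 ^ a0) ^ 68 = f5 ^ 68 = 9d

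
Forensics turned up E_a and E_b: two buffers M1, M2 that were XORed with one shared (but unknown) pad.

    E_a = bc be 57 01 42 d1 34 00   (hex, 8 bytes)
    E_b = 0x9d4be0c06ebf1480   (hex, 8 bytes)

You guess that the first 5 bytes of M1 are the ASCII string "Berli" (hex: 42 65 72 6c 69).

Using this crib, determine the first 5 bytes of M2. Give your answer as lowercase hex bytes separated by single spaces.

First, E_a ⊕ E_b = (M1 ⊕ K) ⊕ (M2 ⊕ K) = M1 ⊕ M2, so the key drops out. Then M2 = (M1 ⊕ M2) ⊕ M1 over the first 5 bytes.
byte 0: (bc XOR 9d) XOR 42 = 21 XOR 42 = 63
byte 1: (be XOR 4b) XOR 65 = f5 XOR 65 = 90
byte 2: (57 XOR e0) XOR 72 = b7 XOR 72 = c5
byte 3: (01 XOR c0) XOR 6c = c1 XOR 6c = ad
byte 4: (42 XOR 6e) XOR 69 = 2c XOR 69 = 45

63 90 c5 ad 45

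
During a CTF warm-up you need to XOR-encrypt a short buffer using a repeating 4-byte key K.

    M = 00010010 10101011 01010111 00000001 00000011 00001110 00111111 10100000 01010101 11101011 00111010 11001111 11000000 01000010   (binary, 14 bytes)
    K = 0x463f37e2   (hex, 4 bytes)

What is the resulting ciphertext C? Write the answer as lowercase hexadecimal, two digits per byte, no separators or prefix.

549460e34531084213d40d2d867d

The 4-byte key repeats, so the effective keystream is 46 3f 37 e2 46 3f 37 e2 46 3f 37 e2 46 3f.
byte 0:  18 ^  70 =  84
byte 1: 171 ^  63 = 148
byte 2:  87 ^  55 =  96
byte 3:   1 ^ 226 = 227
byte 4:   3 ^  70 =  69
byte 5:  14 ^  63 =  49
byte 6:  63 ^  55 =   8
byte 7: 160 ^ 226 =  66
byte 8:  85 ^  70 =  19
byte 9: 235 ^  63 = 212
byte 10:  58 ^  55 =  13
byte 11: 207 ^ 226 =  45
byte 12: 192 ^  70 = 134
byte 13:  66 ^  63 = 125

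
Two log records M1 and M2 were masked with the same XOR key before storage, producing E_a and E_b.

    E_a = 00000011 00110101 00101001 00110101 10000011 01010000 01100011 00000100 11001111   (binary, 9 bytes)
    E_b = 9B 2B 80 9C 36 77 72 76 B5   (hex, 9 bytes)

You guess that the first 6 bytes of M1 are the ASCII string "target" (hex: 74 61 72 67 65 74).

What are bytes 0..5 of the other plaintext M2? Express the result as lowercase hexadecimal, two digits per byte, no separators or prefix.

ec7fdbced053

First, E_a ⊕ E_b = (M1 ⊕ K) ⊕ (M2 ⊕ K) = M1 ⊕ M2, so the key drops out. Then M2 = (M1 ⊕ M2) ⊕ M1 over the first 6 bytes.
byte 0: (03 xor 9b) xor 74 = 98 xor 74 = ec
byte 1: (35 xor 2b) xor 61 = 1e xor 61 = 7f
byte 2: (29 xor 80) xor 72 = a9 xor 72 = db
byte 3: (35 xor 9c) xor 67 = a9 xor 67 = ce
byte 4: (83 xor 36) xor 65 = b5 xor 65 = d0
byte 5: (50 xor 77) xor 74 = 27 xor 74 = 53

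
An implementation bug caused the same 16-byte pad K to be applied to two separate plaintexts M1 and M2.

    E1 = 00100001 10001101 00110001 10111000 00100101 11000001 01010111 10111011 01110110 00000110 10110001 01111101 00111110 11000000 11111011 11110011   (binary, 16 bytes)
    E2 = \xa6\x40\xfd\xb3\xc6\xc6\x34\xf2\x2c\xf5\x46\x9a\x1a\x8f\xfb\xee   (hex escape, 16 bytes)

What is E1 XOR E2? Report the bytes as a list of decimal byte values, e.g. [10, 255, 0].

[135, 205, 204, 11, 227, 7, 99, 73, 90, 243, 247, 231, 36, 79, 0, 29]

E1 ⊕ E2 = (M1 ⊕ K) ⊕ (M2 ⊕ K) = M1 ⊕ M2 — the shared key cancels under XOR.
21 ^ a6 = 87
8d ^ 40 = cd
31 ^ fd = cc
b8 ^ b3 = 0b
25 ^ c6 = e3
c1 ^ c6 = 07
57 ^ 34 = 63
bb ^ f2 = 49
76 ^ 2c = 5a
06 ^ f5 = f3
b1 ^ 46 = f7
7d ^ 9a = e7
3e ^ 1a = 24
c0 ^ 8f = 4f
fb ^ fb = 00
f3 ^ ee = 1d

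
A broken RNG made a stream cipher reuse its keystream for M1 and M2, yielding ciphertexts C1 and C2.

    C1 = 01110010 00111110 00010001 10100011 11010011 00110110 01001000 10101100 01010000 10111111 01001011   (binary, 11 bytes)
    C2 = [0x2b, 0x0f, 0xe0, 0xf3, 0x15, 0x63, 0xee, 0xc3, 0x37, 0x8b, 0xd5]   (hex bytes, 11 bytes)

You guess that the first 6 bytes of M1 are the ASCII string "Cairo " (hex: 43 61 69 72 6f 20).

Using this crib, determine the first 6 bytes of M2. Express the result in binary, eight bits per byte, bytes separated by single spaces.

First, C1 ⊕ C2 = (M1 ⊕ K) ⊕ (M2 ⊕ K) = M1 ⊕ M2, so the key drops out. Then M2 = (M1 ⊕ M2) ⊕ M1 over the first 6 bytes.
byte 0: (72 ⊕ 2b) ⊕ 43 = 59 ⊕ 43 = 1a
byte 1: (3e ⊕ 0f) ⊕ 61 = 31 ⊕ 61 = 50
byte 2: (11 ⊕ e0) ⊕ 69 = f1 ⊕ 69 = 98
byte 3: (a3 ⊕ f3) ⊕ 72 = 50 ⊕ 72 = 22
byte 4: (d3 ⊕ 15) ⊕ 6f = c6 ⊕ 6f = a9
byte 5: (36 ⊕ 63) ⊕ 20 = 55 ⊕ 20 = 75

00011010 01010000 10011000 00100010 10101001 01110101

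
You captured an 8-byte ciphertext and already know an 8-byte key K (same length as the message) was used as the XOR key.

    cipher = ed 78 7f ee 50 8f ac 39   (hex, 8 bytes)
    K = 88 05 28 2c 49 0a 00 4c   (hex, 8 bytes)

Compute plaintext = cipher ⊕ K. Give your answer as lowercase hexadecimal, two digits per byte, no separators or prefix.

657d57c21985ac75

XOR is its own inverse, so applying the key byte-wise gives the result directly.
byte 0: ed XOR 88 = 65
byte 1: 78 XOR 05 = 7d
byte 2: 7f XOR 28 = 57
byte 3: ee XOR 2c = c2
byte 4: 50 XOR 49 = 19
byte 5: 8f XOR 0a = 85
byte 6: ac XOR 00 = ac
byte 7: 39 XOR 4c = 75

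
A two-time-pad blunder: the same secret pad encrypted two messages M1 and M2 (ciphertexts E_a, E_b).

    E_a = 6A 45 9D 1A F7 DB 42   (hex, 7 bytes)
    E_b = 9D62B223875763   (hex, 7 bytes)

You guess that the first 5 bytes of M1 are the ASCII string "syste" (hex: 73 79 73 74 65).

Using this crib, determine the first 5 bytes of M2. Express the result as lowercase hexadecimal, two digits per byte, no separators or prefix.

845e5c4d15

First, E_a ⊕ E_b = (M1 ⊕ K) ⊕ (M2 ⊕ K) = M1 ⊕ M2, so the key drops out. Then M2 = (M1 ⊕ M2) ⊕ M1 over the first 5 bytes.
byte 0: (6a XOR 9d) XOR 73 = f7 XOR 73 = 84
byte 1: (45 XOR 62) XOR 79 = 27 XOR 79 = 5e
byte 2: (9d XOR b2) XOR 73 = 2f XOR 73 = 5c
byte 3: (1a XOR 23) XOR 74 = 39 XOR 74 = 4d
byte 4: (f7 XOR 87) XOR 65 = 70 XOR 65 = 15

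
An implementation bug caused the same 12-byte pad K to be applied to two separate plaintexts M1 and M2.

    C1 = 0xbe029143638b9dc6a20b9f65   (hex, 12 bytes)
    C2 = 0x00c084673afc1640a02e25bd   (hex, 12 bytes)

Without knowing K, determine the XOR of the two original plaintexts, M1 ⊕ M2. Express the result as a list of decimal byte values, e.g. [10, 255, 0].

C1 ⊕ C2 = (M1 ⊕ K) ⊕ (M2 ⊕ K) = M1 ⊕ M2 — the shared key cancels under XOR.
10111110 xor 00000000 = 10111110
00000010 xor 11000000 = 11000010
10010001 xor 10000100 = 00010101
01000011 xor 01100111 = 00100100
01100011 xor 00111010 = 01011001
10001011 xor 11111100 = 01110111
10011101 xor 00010110 = 10001011
11000110 xor 01000000 = 10000110
10100010 xor 10100000 = 00000010
00001011 xor 00101110 = 00100101
10011111 xor 00100101 = 10111010
01100101 xor 10111101 = 11011000

[190, 194, 21, 36, 89, 119, 139, 134, 2, 37, 186, 216]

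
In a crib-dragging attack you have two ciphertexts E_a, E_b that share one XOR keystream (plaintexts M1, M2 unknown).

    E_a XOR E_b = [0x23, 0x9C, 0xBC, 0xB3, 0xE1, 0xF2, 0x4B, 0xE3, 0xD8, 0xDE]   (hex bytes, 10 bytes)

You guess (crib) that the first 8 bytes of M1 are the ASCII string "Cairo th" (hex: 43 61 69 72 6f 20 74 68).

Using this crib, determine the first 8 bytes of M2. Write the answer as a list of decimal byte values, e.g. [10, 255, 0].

Since E_a ⊕ E_b = M1 ⊕ M2, XORing with the guessed M1 bytes yields the corresponding M2 bytes: M2 = (E_a ⊕ E_b) ⊕ M1.
23 ^ 43 = 60
9c ^ 61 = fd
bc ^ 69 = d5
b3 ^ 72 = c1
e1 ^ 6f = 8e
f2 ^ 20 = d2
4b ^ 74 = 3f
e3 ^ 68 = 8b

[96, 253, 213, 193, 142, 210, 63, 139]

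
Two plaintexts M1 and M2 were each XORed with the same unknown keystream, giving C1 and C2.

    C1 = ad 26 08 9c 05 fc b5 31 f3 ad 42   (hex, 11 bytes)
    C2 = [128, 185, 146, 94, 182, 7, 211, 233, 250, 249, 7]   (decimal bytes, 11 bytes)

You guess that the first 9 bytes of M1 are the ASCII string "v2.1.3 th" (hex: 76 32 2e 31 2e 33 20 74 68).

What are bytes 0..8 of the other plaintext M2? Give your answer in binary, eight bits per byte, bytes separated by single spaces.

First, C1 ⊕ C2 = (M1 ⊕ K) ⊕ (M2 ⊕ K) = M1 ⊕ M2, so the key drops out. Then M2 = (M1 ⊕ M2) ⊕ M1 over the first 9 bytes.
byte 0: (ad ^ 80) ^ 76 = 2d ^ 76 = 5b
byte 1: (26 ^ b9) ^ 32 = 9f ^ 32 = ad
byte 2: (08 ^ 92) ^ 2e = 9a ^ 2e = b4
byte 3: (9c ^ 5e) ^ 31 = c2 ^ 31 = f3
byte 4: (05 ^ b6) ^ 2e = b3 ^ 2e = 9d
byte 5: (fc ^ 07) ^ 33 = fb ^ 33 = c8
byte 6: (b5 ^ d3) ^ 20 = 66 ^ 20 = 46
byte 7: (31 ^ e9) ^ 74 = d8 ^ 74 = ac
byte 8: (f3 ^ fa) ^ 68 = 09 ^ 68 = 61

01011011 10101101 10110100 11110011 10011101 11001000 01000110 10101100 01100001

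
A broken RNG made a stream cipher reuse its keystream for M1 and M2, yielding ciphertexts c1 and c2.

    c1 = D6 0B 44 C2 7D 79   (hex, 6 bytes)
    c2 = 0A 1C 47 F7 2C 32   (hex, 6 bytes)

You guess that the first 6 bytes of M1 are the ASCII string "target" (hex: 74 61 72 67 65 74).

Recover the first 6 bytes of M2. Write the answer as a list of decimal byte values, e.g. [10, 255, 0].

[168, 118, 113, 82, 52, 63]

First, c1 ⊕ c2 = (M1 ⊕ K) ⊕ (M2 ⊕ K) = M1 ⊕ M2, so the key drops out. Then M2 = (M1 ⊕ M2) ⊕ M1 over the first 6 bytes.
byte 0: (d6 ^ 0a) ^ 74 = dc ^ 74 = a8
byte 1: (0b ^ 1c) ^ 61 = 17 ^ 61 = 76
byte 2: (44 ^ 47) ^ 72 = 03 ^ 72 = 71
byte 3: (c2 ^ f7) ^ 67 = 35 ^ 67 = 52
byte 4: (7d ^ 2c) ^ 65 = 51 ^ 65 = 34
byte 5: (79 ^ 32) ^ 74 = 4b ^ 74 = 3f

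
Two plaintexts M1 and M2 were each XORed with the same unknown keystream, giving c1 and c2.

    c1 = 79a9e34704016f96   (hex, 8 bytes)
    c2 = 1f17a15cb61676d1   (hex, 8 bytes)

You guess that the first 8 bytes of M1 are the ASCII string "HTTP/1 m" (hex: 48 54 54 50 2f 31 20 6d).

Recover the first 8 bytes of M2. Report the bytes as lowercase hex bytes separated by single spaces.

First, c1 ⊕ c2 = (M1 ⊕ K) ⊕ (M2 ⊕ K) = M1 ⊕ M2, so the key drops out. Then M2 = (M1 ⊕ M2) ⊕ M1 over the first 8 bytes.
byte 0: (79 ^ 1f) ^ 48 = 66 ^ 48 = 2e
byte 1: (a9 ^ 17) ^ 54 = be ^ 54 = ea
byte 2: (e3 ^ a1) ^ 54 = 42 ^ 54 = 16
byte 3: (47 ^ 5c) ^ 50 = 1b ^ 50 = 4b
byte 4: (04 ^ b6) ^ 2f = b2 ^ 2f = 9d
byte 5: (01 ^ 16) ^ 31 = 17 ^ 31 = 26
byte 6: (6f ^ 76) ^ 20 = 19 ^ 20 = 39
byte 7: (96 ^ d1) ^ 6d = 47 ^ 6d = 2a

2e ea 16 4b 9d 26 39 2a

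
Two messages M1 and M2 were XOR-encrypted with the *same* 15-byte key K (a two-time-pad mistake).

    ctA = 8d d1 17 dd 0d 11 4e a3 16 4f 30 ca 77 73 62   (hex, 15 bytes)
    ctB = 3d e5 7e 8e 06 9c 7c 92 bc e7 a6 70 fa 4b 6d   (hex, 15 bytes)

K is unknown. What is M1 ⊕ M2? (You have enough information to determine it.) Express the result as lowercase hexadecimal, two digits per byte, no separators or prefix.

b03469530b8d3231aaa896ba8d380f

ctA ⊕ ctB = (M1 ⊕ K) ⊕ (M2 ⊕ K) = M1 ⊕ M2 — the shared key cancels under XOR.
byte 0: 10001101 XOR 00111101 = 10110000
byte 1: 11010001 XOR 11100101 = 00110100
byte 2: 00010111 XOR 01111110 = 01101001
byte 3: 11011101 XOR 10001110 = 01010011
byte 4: 00001101 XOR 00000110 = 00001011
byte 5: 00010001 XOR 10011100 = 10001101
byte 6: 01001110 XOR 01111100 = 00110010
byte 7: 10100011 XOR 10010010 = 00110001
byte 8: 00010110 XOR 10111100 = 10101010
byte 9: 01001111 XOR 11100111 = 10101000
byte 10: 00110000 XOR 10100110 = 10010110
byte 11: 11001010 XOR 01110000 = 10111010
byte 12: 01110111 XOR 11111010 = 10001101
byte 13: 01110011 XOR 01001011 = 00111000
byte 14: 01100010 XOR 01101101 = 00001111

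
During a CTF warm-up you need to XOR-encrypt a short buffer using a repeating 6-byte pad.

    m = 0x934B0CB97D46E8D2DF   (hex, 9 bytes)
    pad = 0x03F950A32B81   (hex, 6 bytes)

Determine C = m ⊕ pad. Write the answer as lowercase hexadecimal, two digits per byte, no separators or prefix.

The 6-byte key repeats, so the effective keystream is 03 f9 50 a3 2b 81 03 f9 50.
byte 0: 147 ⊕   3 = 144
byte 1:  75 ⊕ 249 = 178
byte 2:  12 ⊕  80 =  92
byte 3: 185 ⊕ 163 =  26
byte 4: 125 ⊕  43 =  86
byte 5:  70 ⊕ 129 = 199
byte 6: 232 ⊕   3 = 235
byte 7: 210 ⊕ 249 =  43
byte 8: 223 ⊕  80 = 143

90b25c1a56c7eb2b8f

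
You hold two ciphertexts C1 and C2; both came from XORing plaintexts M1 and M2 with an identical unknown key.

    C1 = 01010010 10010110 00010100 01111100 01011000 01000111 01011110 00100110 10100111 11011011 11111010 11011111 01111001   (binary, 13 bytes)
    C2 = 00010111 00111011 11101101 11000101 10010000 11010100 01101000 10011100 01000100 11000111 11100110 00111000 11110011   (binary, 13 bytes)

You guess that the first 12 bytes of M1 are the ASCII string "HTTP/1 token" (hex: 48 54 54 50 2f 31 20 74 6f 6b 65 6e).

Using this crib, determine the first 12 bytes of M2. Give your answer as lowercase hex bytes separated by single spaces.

First, C1 ⊕ C2 = (M1 ⊕ K) ⊕ (M2 ⊕ K) = M1 ⊕ M2, so the key drops out. Then M2 = (M1 ⊕ M2) ⊕ M1 over the first 12 bytes.
byte 0: (52 ^ 17) ^ 48 = 45 ^ 48 = 0d
byte 1: (96 ^ 3b) ^ 54 = ad ^ 54 = f9
byte 2: (14 ^ ed) ^ 54 = f9 ^ 54 = ad
byte 3: (7c ^ c5) ^ 50 = b9 ^ 50 = e9
byte 4: (58 ^ 90) ^ 2f = c8 ^ 2f = e7
byte 5: (47 ^ d4) ^ 31 = 93 ^ 31 = a2
byte 6: (5e ^ 68) ^ 20 = 36 ^ 20 = 16
byte 7: (26 ^ 9c) ^ 74 = ba ^ 74 = ce
byte 8: (a7 ^ 44) ^ 6f = e3 ^ 6f = 8c
byte 9: (db ^ c7) ^ 6b = 1c ^ 6b = 77
byte 10: (fa ^ e6) ^ 65 = 1c ^ 65 = 79
byte 11: (df ^ 38) ^ 6e = e7 ^ 6e = 89

0d f9 ad e9 e7 a2 16 ce 8c 77 79 89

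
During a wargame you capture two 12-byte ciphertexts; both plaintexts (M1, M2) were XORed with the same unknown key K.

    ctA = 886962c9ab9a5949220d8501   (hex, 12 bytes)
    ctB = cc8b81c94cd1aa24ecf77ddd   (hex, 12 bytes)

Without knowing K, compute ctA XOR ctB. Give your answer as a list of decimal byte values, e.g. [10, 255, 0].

[68, 226, 227, 0, 231, 75, 243, 109, 206, 250, 248, 220]

ctA ⊕ ctB = (M1 ⊕ K) ⊕ (M2 ⊕ K) = M1 ⊕ M2 — the shared key cancels under XOR.
10001000 ^ 11001100 = 01000100
01101001 ^ 10001011 = 11100010
01100010 ^ 10000001 = 11100011
11001001 ^ 11001001 = 00000000
10101011 ^ 01001100 = 11100111
10011010 ^ 11010001 = 01001011
01011001 ^ 10101010 = 11110011
01001001 ^ 00100100 = 01101101
00100010 ^ 11101100 = 11001110
00001101 ^ 11110111 = 11111010
10000101 ^ 01111101 = 11111000
00000001 ^ 11011101 = 11011100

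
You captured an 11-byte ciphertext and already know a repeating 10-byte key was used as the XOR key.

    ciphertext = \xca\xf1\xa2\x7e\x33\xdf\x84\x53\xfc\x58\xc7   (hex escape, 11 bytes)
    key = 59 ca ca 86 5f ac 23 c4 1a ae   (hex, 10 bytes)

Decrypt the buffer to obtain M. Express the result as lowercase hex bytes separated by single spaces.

The 10-byte key repeats, so the effective keystream is 59 ca ca 86 5f ac 23 c4 1a ae 59.
byte 0: ca ⊕ 59 = 93
byte 1: f1 ⊕ ca = 3b
byte 2: a2 ⊕ ca = 68
byte 3: 7e ⊕ 86 = f8
byte 4: 33 ⊕ 5f = 6c
byte 5: df ⊕ ac = 73
byte 6: 84 ⊕ 23 = a7
byte 7: 53 ⊕ c4 = 97
byte 8: fc ⊕ 1a = e6
byte 9: 58 ⊕ ae = f6
byte 10: c7 ⊕ 59 = 9e

93 3b 68 f8 6c 73 a7 97 e6 f6 9e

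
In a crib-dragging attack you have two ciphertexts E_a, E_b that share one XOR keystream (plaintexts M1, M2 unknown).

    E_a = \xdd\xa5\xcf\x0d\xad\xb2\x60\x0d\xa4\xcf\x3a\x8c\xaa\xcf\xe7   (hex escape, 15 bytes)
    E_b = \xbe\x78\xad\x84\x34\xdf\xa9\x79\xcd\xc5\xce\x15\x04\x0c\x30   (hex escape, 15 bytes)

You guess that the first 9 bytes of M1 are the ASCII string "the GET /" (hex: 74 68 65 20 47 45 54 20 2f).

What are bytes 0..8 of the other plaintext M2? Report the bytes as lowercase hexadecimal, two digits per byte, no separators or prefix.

17b507a9de289d5446

First, E_a ⊕ E_b = (M1 ⊕ K) ⊕ (M2 ⊕ K) = M1 ⊕ M2, so the key drops out. Then M2 = (M1 ⊕ M2) ⊕ M1 over the first 9 bytes.
byte 0: (dd ⊕ be) ⊕ 74 = 63 ⊕ 74 = 17
byte 1: (a5 ⊕ 78) ⊕ 68 = dd ⊕ 68 = b5
byte 2: (cf ⊕ ad) ⊕ 65 = 62 ⊕ 65 = 07
byte 3: (0d ⊕ 84) ⊕ 20 = 89 ⊕ 20 = a9
byte 4: (ad ⊕ 34) ⊕ 47 = 99 ⊕ 47 = de
byte 5: (b2 ⊕ df) ⊕ 45 = 6d ⊕ 45 = 28
byte 6: (60 ⊕ a9) ⊕ 54 = c9 ⊕ 54 = 9d
byte 7: (0d ⊕ 79) ⊕ 20 = 74 ⊕ 20 = 54
byte 8: (a4 ⊕ cd) ⊕ 2f = 69 ⊕ 2f = 46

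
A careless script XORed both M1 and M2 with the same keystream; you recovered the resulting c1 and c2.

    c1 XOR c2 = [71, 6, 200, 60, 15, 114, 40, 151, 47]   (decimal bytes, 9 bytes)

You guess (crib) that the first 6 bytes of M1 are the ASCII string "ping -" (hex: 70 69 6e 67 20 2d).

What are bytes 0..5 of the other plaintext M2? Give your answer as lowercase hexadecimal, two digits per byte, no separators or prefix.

Since c1 ⊕ c2 = M1 ⊕ M2, XORing with the guessed M1 bytes yields the corresponding M2 bytes: M2 = (c1 ⊕ c2) ⊕ M1.
byte 0: 47 XOR 70 = 37
byte 1: 06 XOR 69 = 6f
byte 2: c8 XOR 6e = a6
byte 3: 3c XOR 67 = 5b
byte 4: 0f XOR 20 = 2f
byte 5: 72 XOR 2d = 5f

376fa65b2f5f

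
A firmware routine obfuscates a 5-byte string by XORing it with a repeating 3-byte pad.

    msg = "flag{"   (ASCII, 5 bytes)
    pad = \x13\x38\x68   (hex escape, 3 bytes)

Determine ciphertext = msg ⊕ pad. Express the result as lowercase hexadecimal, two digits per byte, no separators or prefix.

The 3-byte key repeats, so the effective keystream is 13 38 68 13 38.
byte 0: 01100110 ⊕ 00010011 = 01110101
byte 1: 01101100 ⊕ 00111000 = 01010100
byte 2: 01100001 ⊕ 01101000 = 00001001
byte 3: 01100111 ⊕ 00010011 = 01110100
byte 4: 01111011 ⊕ 00111000 = 01000011

7554097443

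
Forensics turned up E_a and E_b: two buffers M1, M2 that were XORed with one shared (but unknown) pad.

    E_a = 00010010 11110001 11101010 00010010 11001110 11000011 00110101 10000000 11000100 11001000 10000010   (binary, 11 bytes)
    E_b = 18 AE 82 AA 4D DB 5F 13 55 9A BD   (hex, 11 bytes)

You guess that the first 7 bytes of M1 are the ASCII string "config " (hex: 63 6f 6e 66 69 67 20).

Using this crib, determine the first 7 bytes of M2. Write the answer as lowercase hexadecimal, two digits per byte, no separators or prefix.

First, E_a ⊕ E_b = (M1 ⊕ K) ⊕ (M2 ⊕ K) = M1 ⊕ M2, so the key drops out. Then M2 = (M1 ⊕ M2) ⊕ M1 over the first 7 bytes.
byte 0: (12 XOR 18) XOR 63 = 0a XOR 63 = 69
byte 1: (f1 XOR ae) XOR 6f = 5f XOR 6f = 30
byte 2: (ea XOR 82) XOR 6e = 68 XOR 6e = 06
byte 3: (12 XOR aa) XOR 66 = b8 XOR 66 = de
byte 4: (ce XOR 4d) XOR 69 = 83 XOR 69 = ea
byte 5: (c3 XOR db) XOR 67 = 18 XOR 67 = 7f
byte 6: (35 XOR 5f) XOR 20 = 6a XOR 20 = 4a

693006deea7f4a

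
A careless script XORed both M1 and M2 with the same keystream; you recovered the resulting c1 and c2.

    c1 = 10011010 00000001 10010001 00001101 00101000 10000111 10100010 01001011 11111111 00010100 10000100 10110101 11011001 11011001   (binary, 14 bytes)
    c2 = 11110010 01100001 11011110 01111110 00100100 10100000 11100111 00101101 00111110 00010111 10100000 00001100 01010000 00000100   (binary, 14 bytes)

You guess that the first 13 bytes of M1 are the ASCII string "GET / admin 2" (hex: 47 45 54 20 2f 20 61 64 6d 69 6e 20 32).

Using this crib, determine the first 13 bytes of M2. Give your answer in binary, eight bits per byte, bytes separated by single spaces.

00101111 00100101 00011011 01010011 00100011 00000111 00100100 00000010 10101100 01101010 01001010 10011001 10111011

First, c1 ⊕ c2 = (M1 ⊕ K) ⊕ (M2 ⊕ K) = M1 ⊕ M2, so the key drops out. Then M2 = (M1 ⊕ M2) ⊕ M1 over the first 13 bytes.
byte 0: (9a ^ f2) ^ 47 = 68 ^ 47 = 2f
byte 1: (01 ^ 61) ^ 45 = 60 ^ 45 = 25
byte 2: (91 ^ de) ^ 54 = 4f ^ 54 = 1b
byte 3: (0d ^ 7e) ^ 20 = 73 ^ 20 = 53
byte 4: (28 ^ 24) ^ 2f = 0c ^ 2f = 23
byte 5: (87 ^ a0) ^ 20 = 27 ^ 20 = 07
byte 6: (a2 ^ e7) ^ 61 = 45 ^ 61 = 24
byte 7: (4b ^ 2d) ^ 64 = 66 ^ 64 = 02
byte 8: (ff ^ 3e) ^ 6d = c1 ^ 6d = ac
byte 9: (14 ^ 17) ^ 69 = 03 ^ 69 = 6a
byte 10: (84 ^ a0) ^ 6e = 24 ^ 6e = 4a
byte 11: (b5 ^ 0c) ^ 20 = b9 ^ 20 = 99
byte 12: (d9 ^ 50) ^ 32 = 89 ^ 32 = bb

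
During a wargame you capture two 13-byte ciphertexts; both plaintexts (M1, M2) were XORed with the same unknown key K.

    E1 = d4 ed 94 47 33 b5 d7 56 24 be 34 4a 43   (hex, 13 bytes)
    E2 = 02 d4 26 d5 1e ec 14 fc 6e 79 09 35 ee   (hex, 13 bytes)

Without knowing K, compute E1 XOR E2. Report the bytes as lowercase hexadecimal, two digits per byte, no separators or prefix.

E1 ⊕ E2 = (M1 ⊕ K) ⊕ (M2 ⊕ K) = M1 ⊕ M2 — the shared key cancels under XOR.
byte 0: d4 XOR 02 = d6
byte 1: ed XOR d4 = 39
byte 2: 94 XOR 26 = b2
byte 3: 47 XOR d5 = 92
byte 4: 33 XOR 1e = 2d
byte 5: b5 XOR ec = 59
byte 6: d7 XOR 14 = c3
byte 7: 56 XOR fc = aa
byte 8: 24 XOR 6e = 4a
byte 9: be XOR 79 = c7
byte 10: 34 XOR 09 = 3d
byte 11: 4a XOR 35 = 7f
byte 12: 43 XOR ee = ad

d639b2922d59c3aa4ac73d7fad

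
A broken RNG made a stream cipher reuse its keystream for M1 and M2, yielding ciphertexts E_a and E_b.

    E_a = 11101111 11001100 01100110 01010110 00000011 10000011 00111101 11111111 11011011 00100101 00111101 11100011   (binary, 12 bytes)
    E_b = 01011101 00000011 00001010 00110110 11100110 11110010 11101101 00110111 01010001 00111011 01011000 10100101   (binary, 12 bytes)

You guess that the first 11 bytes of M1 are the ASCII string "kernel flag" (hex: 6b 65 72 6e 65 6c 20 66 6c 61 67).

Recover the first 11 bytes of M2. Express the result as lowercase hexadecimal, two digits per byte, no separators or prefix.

First, E_a ⊕ E_b = (M1 ⊕ K) ⊕ (M2 ⊕ K) = M1 ⊕ M2, so the key drops out. Then M2 = (M1 ⊕ M2) ⊕ M1 over the first 11 bytes.
byte 0: (ef XOR 5d) XOR 6b = b2 XOR 6b = d9
byte 1: (cc XOR 03) XOR 65 = cf XOR 65 = aa
byte 2: (66 XOR 0a) XOR 72 = 6c XOR 72 = 1e
byte 3: (56 XOR 36) XOR 6e = 60 XOR 6e = 0e
byte 4: (03 XOR e6) XOR 65 = e5 XOR 65 = 80
byte 5: (83 XOR f2) XOR 6c = 71 XOR 6c = 1d
byte 6: (3d XOR ed) XOR 20 = d0 XOR 20 = f0
byte 7: (ff XOR 37) XOR 66 = c8 XOR 66 = ae
byte 8: (db XOR 51) XOR 6c = 8a XOR 6c = e6
byte 9: (25 XOR 3b) XOR 61 = 1e XOR 61 = 7f
byte 10: (3d XOR 58) XOR 67 = 65 XOR 67 = 02

d9aa1e0e801df0aee67f02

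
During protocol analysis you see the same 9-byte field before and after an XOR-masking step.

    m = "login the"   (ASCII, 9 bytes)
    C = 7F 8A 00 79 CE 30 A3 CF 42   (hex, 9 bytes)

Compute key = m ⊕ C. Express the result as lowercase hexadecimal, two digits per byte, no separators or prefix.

Since C = m ⊕ key, XORing both sides with m gives key = m ⊕ C.
6c xor 7f = 13
6f xor 8a = e5
67 xor 00 = 67
69 xor 79 = 10
6e xor ce = a0
20 xor 30 = 10
74 xor a3 = d7
68 xor cf = a7
65 xor 42 = 27

13e56710a010d7a727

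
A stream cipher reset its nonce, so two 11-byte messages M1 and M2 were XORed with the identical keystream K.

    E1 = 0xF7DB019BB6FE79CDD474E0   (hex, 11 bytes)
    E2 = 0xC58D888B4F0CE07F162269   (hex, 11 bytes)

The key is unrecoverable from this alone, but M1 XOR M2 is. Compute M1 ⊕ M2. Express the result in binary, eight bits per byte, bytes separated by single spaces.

E1 ⊕ E2 = (M1 ⊕ K) ⊕ (M2 ⊕ K) = M1 ⊕ M2 — the shared key cancels under XOR.
11110111 xor 11000101 = 00110010
11011011 xor 10001101 = 01010110
00000001 xor 10001000 = 10001001
10011011 xor 10001011 = 00010000
10110110 xor 01001111 = 11111001
11111110 xor 00001100 = 11110010
01111001 xor 11100000 = 10011001
11001101 xor 01111111 = 10110010
11010100 xor 00010110 = 11000010
01110100 xor 00100010 = 01010110
11100000 xor 01101001 = 10001001

00110010 01010110 10001001 00010000 11111001 11110010 10011001 10110010 11000010 01010110 10001001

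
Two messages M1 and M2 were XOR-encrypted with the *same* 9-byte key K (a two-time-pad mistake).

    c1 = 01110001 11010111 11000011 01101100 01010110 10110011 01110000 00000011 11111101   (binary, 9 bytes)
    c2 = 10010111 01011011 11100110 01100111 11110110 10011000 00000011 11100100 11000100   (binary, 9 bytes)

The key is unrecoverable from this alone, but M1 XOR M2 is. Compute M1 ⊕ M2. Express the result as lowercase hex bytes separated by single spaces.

c1 ⊕ c2 = (M1 ⊕ K) ⊕ (M2 ⊕ K) = M1 ⊕ M2 — the shared key cancels under XOR.
01110001 ^ 10010111 = 11100110
11010111 ^ 01011011 = 10001100
11000011 ^ 11100110 = 00100101
01101100 ^ 01100111 = 00001011
01010110 ^ 11110110 = 10100000
10110011 ^ 10011000 = 00101011
01110000 ^ 00000011 = 01110011
00000011 ^ 11100100 = 11100111
11111101 ^ 11000100 = 00111001

e6 8c 25 0b a0 2b 73 e7 39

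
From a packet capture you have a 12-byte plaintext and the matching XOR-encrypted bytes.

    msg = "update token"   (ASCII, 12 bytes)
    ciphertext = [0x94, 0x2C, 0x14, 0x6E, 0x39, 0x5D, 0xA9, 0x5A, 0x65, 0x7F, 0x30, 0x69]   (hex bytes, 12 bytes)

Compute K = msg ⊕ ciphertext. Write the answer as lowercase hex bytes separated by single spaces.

e1 5c 70 0f 4d 38 89 2e 0a 14 55 07

Since ciphertext = msg ⊕ K, XORing both sides with msg gives K = msg ⊕ ciphertext.
byte 0: 75 ⊕ 94 = e1
byte 1: 70 ⊕ 2c = 5c
byte 2: 64 ⊕ 14 = 70
byte 3: 61 ⊕ 6e = 0f
byte 4: 74 ⊕ 39 = 4d
byte 5: 65 ⊕ 5d = 38
byte 6: 20 ⊕ a9 = 89
byte 7: 74 ⊕ 5a = 2e
byte 8: 6f ⊕ 65 = 0a
byte 9: 6b ⊕ 7f = 14
byte 10: 65 ⊕ 30 = 55
byte 11: 6e ⊕ 69 = 07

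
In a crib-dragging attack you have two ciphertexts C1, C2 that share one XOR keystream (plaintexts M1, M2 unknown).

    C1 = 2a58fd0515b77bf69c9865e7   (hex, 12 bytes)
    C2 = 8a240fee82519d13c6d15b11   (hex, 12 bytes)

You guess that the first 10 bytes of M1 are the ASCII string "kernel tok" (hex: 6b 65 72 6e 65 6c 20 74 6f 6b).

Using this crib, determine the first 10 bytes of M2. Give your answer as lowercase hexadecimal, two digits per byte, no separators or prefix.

cb198085f28ac6913522

First, C1 ⊕ C2 = (M1 ⊕ K) ⊕ (M2 ⊕ K) = M1 ⊕ M2, so the key drops out. Then M2 = (M1 ⊕ M2) ⊕ M1 over the first 10 bytes.
byte 0: (2a XOR 8a) XOR 6b = a0 XOR 6b = cb
byte 1: (58 XOR 24) XOR 65 = 7c XOR 65 = 19
byte 2: (fd XOR 0f) XOR 72 = f2 XOR 72 = 80
byte 3: (05 XOR ee) XOR 6e = eb XOR 6e = 85
byte 4: (15 XOR 82) XOR 65 = 97 XOR 65 = f2
byte 5: (b7 XOR 51) XOR 6c = e6 XOR 6c = 8a
byte 6: (7b XOR 9d) XOR 20 = e6 XOR 20 = c6
byte 7: (f6 XOR 13) XOR 74 = e5 XOR 74 = 91
byte 8: (9c XOR c6) XOR 6f = 5a XOR 6f = 35
byte 9: (98 XOR d1) XOR 6b = 49 XOR 6b = 22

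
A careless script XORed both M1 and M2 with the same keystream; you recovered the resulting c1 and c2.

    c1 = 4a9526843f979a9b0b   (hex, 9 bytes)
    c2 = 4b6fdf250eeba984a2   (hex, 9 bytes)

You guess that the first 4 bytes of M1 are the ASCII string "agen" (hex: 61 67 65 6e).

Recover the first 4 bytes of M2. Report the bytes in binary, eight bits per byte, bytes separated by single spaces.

First, c1 ⊕ c2 = (M1 ⊕ K) ⊕ (M2 ⊕ K) = M1 ⊕ M2, so the key drops out. Then M2 = (M1 ⊕ M2) ⊕ M1 over the first 4 bytes.
byte 0: (4a XOR 4b) XOR 61 = 01 XOR 61 = 60
byte 1: (95 XOR 6f) XOR 67 = fa XOR 67 = 9d
byte 2: (26 XOR df) XOR 65 = f9 XOR 65 = 9c
byte 3: (84 XOR 25) XOR 6e = a1 XOR 6e = cf

01100000 10011101 10011100 11001111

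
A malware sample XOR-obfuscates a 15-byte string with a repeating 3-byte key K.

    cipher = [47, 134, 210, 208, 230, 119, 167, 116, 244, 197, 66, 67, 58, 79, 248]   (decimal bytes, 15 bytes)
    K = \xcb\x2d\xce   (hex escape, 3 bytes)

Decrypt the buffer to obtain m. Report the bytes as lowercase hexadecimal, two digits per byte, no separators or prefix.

e4ab1c1bcbb96c593a0e6f8df16236

The 3-byte key repeats, so the effective keystream is cb 2d ce cb 2d ce cb 2d ce cb 2d ce cb 2d ce.
byte 0: 2f XOR cb = e4
byte 1: 86 XOR 2d = ab
byte 2: d2 XOR ce = 1c
byte 3: d0 XOR cb = 1b
byte 4: e6 XOR 2d = cb
byte 5: 77 XOR ce = b9
byte 6: a7 XOR cb = 6c
byte 7: 74 XOR 2d = 59
byte 8: f4 XOR ce = 3a
byte 9: c5 XOR cb = 0e
byte 10: 42 XOR 2d = 6f
byte 11: 43 XOR ce = 8d
byte 12: 3a XOR cb = f1
byte 13: 4f XOR 2d = 62
byte 14: f8 XOR ce = 36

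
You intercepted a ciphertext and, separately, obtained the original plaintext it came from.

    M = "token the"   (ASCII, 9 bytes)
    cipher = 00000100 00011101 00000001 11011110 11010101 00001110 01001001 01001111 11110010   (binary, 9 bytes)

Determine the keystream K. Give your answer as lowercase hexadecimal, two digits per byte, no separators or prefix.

70726abbbb2e3d2797

Since cipher = M ⊕ K, XORing both sides with M gives K = M ⊕ cipher.
74 ^ 04 = 70
6f ^ 1d = 72
6b ^ 01 = 6a
65 ^ de = bb
6e ^ d5 = bb
20 ^ 0e = 2e
74 ^ 49 = 3d
68 ^ 4f = 27
65 ^ f2 = 97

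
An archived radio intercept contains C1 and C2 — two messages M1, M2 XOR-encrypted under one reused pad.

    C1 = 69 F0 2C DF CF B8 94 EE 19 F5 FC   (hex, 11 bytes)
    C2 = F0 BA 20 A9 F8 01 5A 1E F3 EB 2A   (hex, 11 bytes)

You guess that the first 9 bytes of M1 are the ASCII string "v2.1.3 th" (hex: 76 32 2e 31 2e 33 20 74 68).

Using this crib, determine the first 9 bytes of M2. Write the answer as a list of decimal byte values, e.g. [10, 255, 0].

First, C1 ⊕ C2 = (M1 ⊕ K) ⊕ (M2 ⊕ K) = M1 ⊕ M2, so the key drops out. Then M2 = (M1 ⊕ M2) ⊕ M1 over the first 9 bytes.
byte 0: (69 ⊕ f0) ⊕ 76 = 99 ⊕ 76 = ef
byte 1: (f0 ⊕ ba) ⊕ 32 = 4a ⊕ 32 = 78
byte 2: (2c ⊕ 20) ⊕ 2e = 0c ⊕ 2e = 22
byte 3: (df ⊕ a9) ⊕ 31 = 76 ⊕ 31 = 47
byte 4: (cf ⊕ f8) ⊕ 2e = 37 ⊕ 2e = 19
byte 5: (b8 ⊕ 01) ⊕ 33 = b9 ⊕ 33 = 8a
byte 6: (94 ⊕ 5a) ⊕ 20 = ce ⊕ 20 = ee
byte 7: (ee ⊕ 1e) ⊕ 74 = f0 ⊕ 74 = 84
byte 8: (19 ⊕ f3) ⊕ 68 = ea ⊕ 68 = 82

[239, 120, 34, 71, 25, 138, 238, 132, 130]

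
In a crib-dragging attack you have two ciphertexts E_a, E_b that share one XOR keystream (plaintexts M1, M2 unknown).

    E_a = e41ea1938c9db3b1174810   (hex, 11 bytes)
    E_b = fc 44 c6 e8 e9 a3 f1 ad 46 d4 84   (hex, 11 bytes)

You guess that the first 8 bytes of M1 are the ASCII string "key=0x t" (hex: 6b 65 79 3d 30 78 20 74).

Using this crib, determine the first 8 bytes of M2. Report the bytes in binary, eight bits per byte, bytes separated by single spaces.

01110011 00111111 00011110 01000110 01010101 01000110 01100010 01101000

First, E_a ⊕ E_b = (M1 ⊕ K) ⊕ (M2 ⊕ K) = M1 ⊕ M2, so the key drops out. Then M2 = (M1 ⊕ M2) ⊕ M1 over the first 8 bytes.
byte 0: (e4 ⊕ fc) ⊕ 6b = 18 ⊕ 6b = 73
byte 1: (1e ⊕ 44) ⊕ 65 = 5a ⊕ 65 = 3f
byte 2: (a1 ⊕ c6) ⊕ 79 = 67 ⊕ 79 = 1e
byte 3: (93 ⊕ e8) ⊕ 3d = 7b ⊕ 3d = 46
byte 4: (8c ⊕ e9) ⊕ 30 = 65 ⊕ 30 = 55
byte 5: (9d ⊕ a3) ⊕ 78 = 3e ⊕ 78 = 46
byte 6: (b3 ⊕ f1) ⊕ 20 = 42 ⊕ 20 = 62
byte 7: (b1 ⊕ ad) ⊕ 74 = 1c ⊕ 74 = 68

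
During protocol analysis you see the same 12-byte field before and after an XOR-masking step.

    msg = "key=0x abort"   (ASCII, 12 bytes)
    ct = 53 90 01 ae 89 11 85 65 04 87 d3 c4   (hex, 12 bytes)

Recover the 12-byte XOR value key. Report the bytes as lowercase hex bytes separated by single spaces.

Since ct = msg ⊕ key, XORing both sides with msg gives key = msg ⊕ ct.
01101011 xor 01010011 = 00111000
01100101 xor 10010000 = 11110101
01111001 xor 00000001 = 01111000
00111101 xor 10101110 = 10010011
00110000 xor 10001001 = 10111001
01111000 xor 00010001 = 01101001
00100000 xor 10000101 = 10100101
01100001 xor 01100101 = 00000100
01100010 xor 00000100 = 01100110
01101111 xor 10000111 = 11101000
01110010 xor 11010011 = 10100001
01110100 xor 11000100 = 10110000

38 f5 78 93 b9 69 a5 04 66 e8 a1 b0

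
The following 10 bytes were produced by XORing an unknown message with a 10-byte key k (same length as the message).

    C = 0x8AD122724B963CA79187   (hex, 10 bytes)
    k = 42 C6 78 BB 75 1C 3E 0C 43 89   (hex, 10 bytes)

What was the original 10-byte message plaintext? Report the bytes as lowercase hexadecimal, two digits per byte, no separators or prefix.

XOR is its own inverse, so applying the key byte-wise gives the result directly.
8a XOR 42 = c8
d1 XOR c6 = 17
22 XOR 78 = 5a
72 XOR bb = c9
4b XOR 75 = 3e
96 XOR 1c = 8a
3c XOR 3e = 02
a7 XOR 0c = ab
91 XOR 43 = d2
87 XOR 89 = 0e

c8175ac93e8a02abd20e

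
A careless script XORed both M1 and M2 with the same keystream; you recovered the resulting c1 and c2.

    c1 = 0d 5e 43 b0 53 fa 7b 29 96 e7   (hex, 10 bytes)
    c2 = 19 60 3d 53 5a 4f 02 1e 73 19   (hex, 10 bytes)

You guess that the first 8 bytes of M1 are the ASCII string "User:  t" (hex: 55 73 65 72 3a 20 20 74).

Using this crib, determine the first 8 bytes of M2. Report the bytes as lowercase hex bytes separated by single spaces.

41 4d 1b 91 33 95 59 43

First, c1 ⊕ c2 = (M1 ⊕ K) ⊕ (M2 ⊕ K) = M1 ⊕ M2, so the key drops out. Then M2 = (M1 ⊕ M2) ⊕ M1 over the first 8 bytes.
byte 0: (0d ⊕ 19) ⊕ 55 = 14 ⊕ 55 = 41
byte 1: (5e ⊕ 60) ⊕ 73 = 3e ⊕ 73 = 4d
byte 2: (43 ⊕ 3d) ⊕ 65 = 7e ⊕ 65 = 1b
byte 3: (b0 ⊕ 53) ⊕ 72 = e3 ⊕ 72 = 91
byte 4: (53 ⊕ 5a) ⊕ 3a = 09 ⊕ 3a = 33
byte 5: (fa ⊕ 4f) ⊕ 20 = b5 ⊕ 20 = 95
byte 6: (7b ⊕ 02) ⊕ 20 = 79 ⊕ 20 = 59
byte 7: (29 ⊕ 1e) ⊕ 74 = 37 ⊕ 74 = 43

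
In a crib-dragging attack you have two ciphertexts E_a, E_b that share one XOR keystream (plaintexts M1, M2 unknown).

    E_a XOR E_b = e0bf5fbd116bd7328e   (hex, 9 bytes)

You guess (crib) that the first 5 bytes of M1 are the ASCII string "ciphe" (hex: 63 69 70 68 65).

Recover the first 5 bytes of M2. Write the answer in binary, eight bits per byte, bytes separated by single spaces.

10000011 11010110 00101111 11010101 01110100

Since E_a ⊕ E_b = M1 ⊕ M2, XORing with the guessed M1 bytes yields the corresponding M2 bytes: M2 = (E_a ⊕ E_b) ⊕ M1.
11100000 xor 01100011 = 10000011
10111111 xor 01101001 = 11010110
01011111 xor 01110000 = 00101111
10111101 xor 01101000 = 11010101
00010001 xor 01100101 = 01110100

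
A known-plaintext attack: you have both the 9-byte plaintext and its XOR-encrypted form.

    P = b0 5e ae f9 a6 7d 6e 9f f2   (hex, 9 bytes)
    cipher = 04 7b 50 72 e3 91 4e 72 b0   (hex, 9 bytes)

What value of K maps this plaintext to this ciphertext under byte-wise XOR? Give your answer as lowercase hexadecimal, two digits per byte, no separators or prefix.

Since cipher = P ⊕ K, XORing both sides with P gives K = P ⊕ cipher.
byte 0: b0 XOR 04 = b4
byte 1: 5e XOR 7b = 25
byte 2: ae XOR 50 = fe
byte 3: f9 XOR 72 = 8b
byte 4: a6 XOR e3 = 45
byte 5: 7d XOR 91 = ec
byte 6: 6e XOR 4e = 20
byte 7: 9f XOR 72 = ed
byte 8: f2 XOR b0 = 42

b425fe8b45ec20ed42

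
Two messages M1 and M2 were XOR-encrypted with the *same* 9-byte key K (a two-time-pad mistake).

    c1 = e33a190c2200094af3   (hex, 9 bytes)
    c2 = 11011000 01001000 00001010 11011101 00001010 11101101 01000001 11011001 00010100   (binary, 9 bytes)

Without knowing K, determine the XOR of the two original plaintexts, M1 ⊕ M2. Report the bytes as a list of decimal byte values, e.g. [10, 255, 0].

[59, 114, 19, 209, 40, 237, 72, 147, 231]

c1 ⊕ c2 = (M1 ⊕ K) ⊕ (M2 ⊕ K) = M1 ⊕ M2 — the shared key cancels under XOR.
e3 ^ d8 = 3b
3a ^ 48 = 72
19 ^ 0a = 13
0c ^ dd = d1
22 ^ 0a = 28
00 ^ ed = ed
09 ^ 41 = 48
4a ^ d9 = 93
f3 ^ 14 = e7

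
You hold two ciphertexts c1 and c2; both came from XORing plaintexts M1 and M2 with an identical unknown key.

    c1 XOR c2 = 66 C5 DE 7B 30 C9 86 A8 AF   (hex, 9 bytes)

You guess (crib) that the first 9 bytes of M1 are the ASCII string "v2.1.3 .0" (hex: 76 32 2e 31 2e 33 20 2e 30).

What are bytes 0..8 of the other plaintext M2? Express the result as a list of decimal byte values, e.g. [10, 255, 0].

[16, 247, 240, 74, 30, 250, 166, 134, 159]

Since c1 ⊕ c2 = M1 ⊕ M2, XORing with the guessed M1 bytes yields the corresponding M2 bytes: M2 = (c1 ⊕ c2) ⊕ M1.
byte 0: 66 xor 76 = 10
byte 1: c5 xor 32 = f7
byte 2: de xor 2e = f0
byte 3: 7b xor 31 = 4a
byte 4: 30 xor 2e = 1e
byte 5: c9 xor 33 = fa
byte 6: 86 xor 20 = a6
byte 7: a8 xor 2e = 86
byte 8: af xor 30 = 9f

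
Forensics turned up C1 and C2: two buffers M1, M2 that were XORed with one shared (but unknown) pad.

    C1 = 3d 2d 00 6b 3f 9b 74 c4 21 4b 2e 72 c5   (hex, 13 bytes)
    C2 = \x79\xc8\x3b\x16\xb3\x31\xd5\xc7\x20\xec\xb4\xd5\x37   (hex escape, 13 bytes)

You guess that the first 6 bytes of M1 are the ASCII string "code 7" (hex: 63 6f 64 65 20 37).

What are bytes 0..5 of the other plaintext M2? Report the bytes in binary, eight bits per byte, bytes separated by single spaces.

00100111 10001010 01011111 00011000 10101100 10011101

First, C1 ⊕ C2 = (M1 ⊕ K) ⊕ (M2 ⊕ K) = M1 ⊕ M2, so the key drops out. Then M2 = (M1 ⊕ M2) ⊕ M1 over the first 6 bytes.
byte 0: (3d xor 79) xor 63 = 44 xor 63 = 27
byte 1: (2d xor c8) xor 6f = e5 xor 6f = 8a
byte 2: (00 xor 3b) xor 64 = 3b xor 64 = 5f
byte 3: (6b xor 16) xor 65 = 7d xor 65 = 18
byte 4: (3f xor b3) xor 20 = 8c xor 20 = ac
byte 5: (9b xor 31) xor 37 = aa xor 37 = 9d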